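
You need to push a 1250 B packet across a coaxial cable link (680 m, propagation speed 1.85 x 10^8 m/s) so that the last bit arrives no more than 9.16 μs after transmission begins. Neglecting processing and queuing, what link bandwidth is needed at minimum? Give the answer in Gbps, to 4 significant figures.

L = 10000 bits.
Propagation delay = 680 / 185000000 = 3.67568 μs.
Transmission budget = 9.16 − 3.67568 = 5.48432 μs.
R ≥ L / t_tx = 10000 bits / 5.48432e-06 s = 1.823 Gbps.

1.823 Gbps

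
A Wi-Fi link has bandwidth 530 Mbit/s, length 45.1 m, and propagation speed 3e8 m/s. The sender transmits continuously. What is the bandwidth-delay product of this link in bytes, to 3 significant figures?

Propagation delay = 45.1 / 300000000 = 1.50333e-07 s.
BDP = R × t_prop = 530000000 × 1.50333e-07 = 79.6767 bits.
In bytes: 79.6767/8 = 9.96 bytes.

9.96 bytes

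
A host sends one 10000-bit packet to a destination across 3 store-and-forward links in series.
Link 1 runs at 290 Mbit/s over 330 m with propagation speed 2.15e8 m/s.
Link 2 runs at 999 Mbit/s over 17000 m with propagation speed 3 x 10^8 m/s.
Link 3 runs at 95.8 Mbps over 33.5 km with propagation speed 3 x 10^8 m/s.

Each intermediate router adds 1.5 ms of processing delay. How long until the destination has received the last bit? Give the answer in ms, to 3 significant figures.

3.32 ms

Transmission delays (L/R per hop): 0.0344828, 0.01001, 0.104384 ms; sum = 0.148877 ms.
Propagation delays (d/s per hop): 0.00153488, 0.0566667, 0.111667 ms; sum = 0.169868 ms.
Processing at 2 router(s): 2 × 1.5 ms = 3 ms.
End-to-end = 3.32 ms.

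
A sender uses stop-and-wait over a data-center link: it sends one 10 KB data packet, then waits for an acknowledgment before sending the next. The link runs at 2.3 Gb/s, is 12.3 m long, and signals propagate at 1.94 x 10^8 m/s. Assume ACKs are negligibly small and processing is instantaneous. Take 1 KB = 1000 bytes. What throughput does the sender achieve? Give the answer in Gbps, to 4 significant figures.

t_tx = L/R = 80000/2300000000 = 3.47826e-05 s.
t_prop = 12.3/194000000 = 6.34021e-08 s; RTT = 1.26804e-07 s.
Cycle = t_tx + RTT = 3.49094e-05 s.
Throughput = L / cycle = 80000 / 3.49094e-05 = 2.292 Gbps.

2.292 Gbps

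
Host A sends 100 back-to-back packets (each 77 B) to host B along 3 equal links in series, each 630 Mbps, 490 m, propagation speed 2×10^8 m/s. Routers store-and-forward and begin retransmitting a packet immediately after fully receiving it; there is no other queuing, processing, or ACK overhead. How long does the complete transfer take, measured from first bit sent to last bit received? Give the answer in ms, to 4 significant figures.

0.1071 ms

Per-hop transmission t_tx = L/R = 616/630000000 = 0.000977778 ms.
Per-hop propagation t_prop = 490/200000000 = 0.00245 ms.
Pipeline fill: first packet needs 3·t_tx to clear all hops; remaining 99 packets each add one t_tx.
Total = (3+100-1)·t_tx + 3·t_prop = 102·0.000977778 + 3·0.00245 = 0.1071 ms.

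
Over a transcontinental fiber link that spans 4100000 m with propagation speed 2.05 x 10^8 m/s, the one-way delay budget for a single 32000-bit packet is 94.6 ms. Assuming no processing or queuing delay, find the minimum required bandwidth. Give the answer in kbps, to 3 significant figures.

Propagation delay = 4100000 / 2.05e+08 = 20 ms.
Transmission budget = 94.6 − 20 = 74.6 ms.
R ≥ L / t_tx = 32000 bits / 0.0746 s = 429 kbps.

429 kbps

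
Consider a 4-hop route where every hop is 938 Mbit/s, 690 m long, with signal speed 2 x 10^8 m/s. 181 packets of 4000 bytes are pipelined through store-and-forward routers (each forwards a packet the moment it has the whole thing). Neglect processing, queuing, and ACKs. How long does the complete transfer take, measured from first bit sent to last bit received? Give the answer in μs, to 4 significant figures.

6291 μs

Per-hop transmission t_tx = L/R = 32000/938000000 = 34.1151 μs.
Per-hop propagation t_prop = 690/200000000 = 3.45 μs.
Pipeline fill: first packet needs 4·t_tx to clear all hops; remaining 180 packets each add one t_tx.
Total = (4+181-1)·t_tx + 4·t_prop = 184·34.1151 + 4·3.45 = 6291 μs.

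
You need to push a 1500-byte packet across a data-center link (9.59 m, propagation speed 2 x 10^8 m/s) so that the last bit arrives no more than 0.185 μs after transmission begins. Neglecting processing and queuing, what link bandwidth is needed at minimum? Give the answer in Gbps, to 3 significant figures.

L = 12000 bits.
Propagation delay = 9.59 / 200000000 = 0.04795 μs.
Transmission budget = 0.185 − 0.04795 = 0.13705 μs.
R ≥ L / t_tx = 12000 bits / 1.3705e-07 s = 87.6 Gbps.

87.6 Gbps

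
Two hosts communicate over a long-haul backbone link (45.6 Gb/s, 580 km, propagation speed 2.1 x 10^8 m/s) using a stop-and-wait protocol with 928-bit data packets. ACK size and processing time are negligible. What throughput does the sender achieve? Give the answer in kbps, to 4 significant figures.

t_tx = L/R = 928/45600000000 = 2.03509e-08 s.
t_prop = 580000/210000000 = 0.0027619 s; RTT = 0.00552381 s.
Cycle = t_tx + RTT = 0.00552383 s.
Throughput = L / cycle = 928 / 0.00552383 = 168.0 kbps.

168.0 kbps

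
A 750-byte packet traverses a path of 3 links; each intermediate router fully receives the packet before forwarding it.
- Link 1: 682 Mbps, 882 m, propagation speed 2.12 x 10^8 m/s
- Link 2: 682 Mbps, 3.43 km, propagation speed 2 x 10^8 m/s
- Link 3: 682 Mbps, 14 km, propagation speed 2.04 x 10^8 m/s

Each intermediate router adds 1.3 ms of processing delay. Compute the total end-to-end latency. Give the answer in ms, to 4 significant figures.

L = 750 × 8 = 6000 bits.
Transmission delay per hop = L/R = 6000/682000000 = 0.00879765 ms; 3 hops → 0.026393 ms.
Propagation delays (d/s per hop): 0.00416038, 0.01715, 0.0686275 ms; sum = 0.0899378 ms.
Processing at 2 router(s): 2 × 1.3 ms = 2.6 ms.
End-to-end = 2.716 ms.

2.716 ms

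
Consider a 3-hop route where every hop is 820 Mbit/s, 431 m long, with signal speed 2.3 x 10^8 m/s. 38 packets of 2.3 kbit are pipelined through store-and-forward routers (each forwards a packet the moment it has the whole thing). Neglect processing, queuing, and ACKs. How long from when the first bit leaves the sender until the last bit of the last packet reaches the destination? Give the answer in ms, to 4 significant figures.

0.1178 ms

Per-hop transmission t_tx = L/R = 2300/820000000 = 0.00280488 ms.
Per-hop propagation t_prop = 431/2.3e+08 = 0.00187391 ms.
Pipeline fill: first packet needs 3·t_tx to clear all hops; remaining 37 packets each add one t_tx.
Total = (3+38-1)·t_tx + 3·t_prop = 40·0.00280488 + 3·0.00187391 = 0.1178 ms.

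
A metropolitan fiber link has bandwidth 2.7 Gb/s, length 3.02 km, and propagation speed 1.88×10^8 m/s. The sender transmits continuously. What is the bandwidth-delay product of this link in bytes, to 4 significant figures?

5422 bytes

Propagation delay = 3020 / 188000000 = 1.60638e-05 s.
BDP = R × t_prop = 2700000000 × 1.60638e-05 = 43372.3 bits.
In bytes: 43372.3/8 = 5422 bytes.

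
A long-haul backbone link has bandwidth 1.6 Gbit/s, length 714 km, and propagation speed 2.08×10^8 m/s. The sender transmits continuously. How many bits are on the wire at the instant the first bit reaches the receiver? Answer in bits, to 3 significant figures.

5490000 bits

Propagation delay = 714000 / 208000000 = 0.00343269 s.
BDP = R × t_prop = 1600000000 × 0.00343269 = 5492310 bits.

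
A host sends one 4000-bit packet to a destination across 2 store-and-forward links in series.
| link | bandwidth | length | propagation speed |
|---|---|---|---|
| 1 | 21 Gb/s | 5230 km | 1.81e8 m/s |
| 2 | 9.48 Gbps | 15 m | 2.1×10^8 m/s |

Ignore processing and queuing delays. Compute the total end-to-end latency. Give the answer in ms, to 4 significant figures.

28.90 ms

Transmission delays (L/R per hop): 0.000190476, 0.000421941 ms; sum = 0.000612417 ms.
Propagation delays (d/s per hop): 28.895, 7.14286e-05 ms; sum = 28.8951 ms.
End-to-end = 28.90 ms.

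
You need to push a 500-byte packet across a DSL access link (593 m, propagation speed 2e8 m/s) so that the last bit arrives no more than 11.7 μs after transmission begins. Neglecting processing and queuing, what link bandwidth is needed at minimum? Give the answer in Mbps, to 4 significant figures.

457.9 Mbps

L = 4000 bits.
Propagation delay = 593 / 200000000 = 2.965 μs.
Transmission budget = 11.7 − 2.965 = 8.735 μs.
R ≥ L / t_tx = 4000 bits / 8.735e-06 s = 457.9 Mbps.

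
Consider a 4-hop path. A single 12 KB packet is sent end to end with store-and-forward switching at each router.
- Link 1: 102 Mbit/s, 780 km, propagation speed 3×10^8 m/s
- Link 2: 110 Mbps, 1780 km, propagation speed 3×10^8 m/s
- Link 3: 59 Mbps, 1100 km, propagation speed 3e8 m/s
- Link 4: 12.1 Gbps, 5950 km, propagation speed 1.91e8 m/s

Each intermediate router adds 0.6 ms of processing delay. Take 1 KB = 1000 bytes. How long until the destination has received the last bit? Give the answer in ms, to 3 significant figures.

48.6 ms

L = 96000 bits.
Transmission delays (L/R per hop): 0.941176, 0.872727, 1.62712, 0.00793388 ms; sum = 3.44896 ms.
Propagation delays (d/s per hop): 2.6, 5.93333, 3.66667, 31.1518 ms; sum = 43.3518 ms.
Processing at 3 router(s): 3 × 0.6 ms = 1.8 ms.
End-to-end = 48.6 ms.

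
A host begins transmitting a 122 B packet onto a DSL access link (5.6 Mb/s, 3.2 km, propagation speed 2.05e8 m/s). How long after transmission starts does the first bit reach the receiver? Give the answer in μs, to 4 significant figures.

15.61 μs

First bit experiences only propagation delay: d/s = 3200/2.05e+08 = 15.61 μs.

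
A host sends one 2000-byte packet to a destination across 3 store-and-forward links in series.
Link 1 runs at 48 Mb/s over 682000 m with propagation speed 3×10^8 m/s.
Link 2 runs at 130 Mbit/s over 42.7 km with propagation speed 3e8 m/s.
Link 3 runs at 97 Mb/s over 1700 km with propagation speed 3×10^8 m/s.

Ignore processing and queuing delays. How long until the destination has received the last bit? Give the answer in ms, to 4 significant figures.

L = 2000 × 8 = 16000 bits.
Transmission delays (L/R per hop): 0.333333, 0.123077, 0.164948 ms; sum = 0.621359 ms.
Propagation delays (d/s per hop): 2.27333, 0.142333, 5.66667 ms; sum = 8.08233 ms.
End-to-end = 8.704 ms.

8.704 ms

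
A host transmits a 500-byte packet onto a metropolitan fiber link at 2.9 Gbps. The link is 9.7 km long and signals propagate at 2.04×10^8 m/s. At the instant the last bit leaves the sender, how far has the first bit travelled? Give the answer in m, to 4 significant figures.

t_tx = L/R = 4000/2900000000 = 1.37931e-06 s.
Distance = s × t_tx = 204000000 × 1.37931e-06 = 281.4 m.

281.4 m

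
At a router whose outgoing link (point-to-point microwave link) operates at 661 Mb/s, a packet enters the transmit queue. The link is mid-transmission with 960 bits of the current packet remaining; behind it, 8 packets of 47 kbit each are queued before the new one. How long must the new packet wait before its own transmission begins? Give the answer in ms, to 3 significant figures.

Each queued packet: L/R = 47000/661000000 = 0.0711044 ms.
8 queued → 0.568835 ms.
Plus remaining 960 bits of current packet: 0.00145234 ms.
Queuing delay = 0.570 ms.

0.570 ms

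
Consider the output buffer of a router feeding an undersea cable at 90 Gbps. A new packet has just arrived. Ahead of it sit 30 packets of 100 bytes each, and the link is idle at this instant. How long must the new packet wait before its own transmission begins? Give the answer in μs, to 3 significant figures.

0.267 μs

Each queued packet: L/R = 800/90000000000 = 0.00888889 μs.
30 queued → 0.266667 μs.
Queuing delay = 0.267 μs.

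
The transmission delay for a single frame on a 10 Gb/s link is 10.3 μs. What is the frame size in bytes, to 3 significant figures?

L = R × t_tx = 10000000000 b/s × 1.03e-05 s = 103000 bits.
In bytes: 103000 / 8 = 12900 bytes.

12900 bytes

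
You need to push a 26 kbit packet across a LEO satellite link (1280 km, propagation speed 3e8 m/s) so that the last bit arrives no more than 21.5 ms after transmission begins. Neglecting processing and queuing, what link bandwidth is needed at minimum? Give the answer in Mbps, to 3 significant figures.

Propagation delay = 1280000 / 300000000 = 4.26667 ms.
Transmission budget = 21.5 − 4.26667 = 17.2333 ms.
R ≥ L / t_tx = 26000 bits / 0.0172333 s = 1.51 Mbps.

1.51 Mbps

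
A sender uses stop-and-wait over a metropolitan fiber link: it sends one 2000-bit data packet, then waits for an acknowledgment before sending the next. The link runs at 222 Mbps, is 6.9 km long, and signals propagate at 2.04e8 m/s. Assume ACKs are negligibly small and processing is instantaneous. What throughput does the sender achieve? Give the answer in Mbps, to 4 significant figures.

t_tx = L/R = 2000/222000000 = 9.00901e-06 s.
t_prop = 6900/204000000 = 3.38235e-05 s; RTT = 6.76471e-05 s.
Cycle = t_tx + RTT = 7.66561e-05 s.
Throughput = L / cycle = 2000 / 7.66561e-05 = 26.09 Mbps.

26.09 Mbps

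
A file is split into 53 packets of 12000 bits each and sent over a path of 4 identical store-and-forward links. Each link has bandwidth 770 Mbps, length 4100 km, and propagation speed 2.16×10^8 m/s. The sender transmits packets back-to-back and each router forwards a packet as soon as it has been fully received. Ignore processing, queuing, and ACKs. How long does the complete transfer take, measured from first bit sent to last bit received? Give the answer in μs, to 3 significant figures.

76800 μs

Per-hop transmission t_tx = L/R = 12000/770000000 = 15.5844 μs.
Per-hop propagation t_prop = 4100000/216000000 = 18981.5 μs.
Pipeline fill: first packet needs 4·t_tx to clear all hops; remaining 52 packets each add one t_tx.
Total = (4+53-1)·t_tx + 4·t_prop = 56·15.5844 + 4·18981.5 = 76800 μs.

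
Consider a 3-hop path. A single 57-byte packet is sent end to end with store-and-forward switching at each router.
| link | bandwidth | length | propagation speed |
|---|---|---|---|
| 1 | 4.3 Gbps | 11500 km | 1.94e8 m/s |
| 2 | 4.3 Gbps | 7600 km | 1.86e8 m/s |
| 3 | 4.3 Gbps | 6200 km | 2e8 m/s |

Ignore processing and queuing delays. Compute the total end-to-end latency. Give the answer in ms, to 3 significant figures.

L = 57 × 8 = 456 bits.
Transmission delay per hop = L/R = 456/4300000000 = 0.000106047 ms; 3 hops → 0.00031814 ms.
Propagation delays (d/s per hop): 59.2784, 40.8602, 31 ms; sum = 131.139 ms.
End-to-end = 131 ms.

131 ms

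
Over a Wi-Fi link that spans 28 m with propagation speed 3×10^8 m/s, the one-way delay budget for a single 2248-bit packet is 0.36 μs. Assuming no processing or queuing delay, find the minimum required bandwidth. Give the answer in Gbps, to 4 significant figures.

8.430 Gbps

Propagation delay = 28 / 300000000 = 0.0933333 μs.
Transmission budget = 0.36 − 0.0933333 = 0.266667 μs.
R ≥ L / t_tx = 2248 bits / 2.66667e-07 s = 8.430 Gbps.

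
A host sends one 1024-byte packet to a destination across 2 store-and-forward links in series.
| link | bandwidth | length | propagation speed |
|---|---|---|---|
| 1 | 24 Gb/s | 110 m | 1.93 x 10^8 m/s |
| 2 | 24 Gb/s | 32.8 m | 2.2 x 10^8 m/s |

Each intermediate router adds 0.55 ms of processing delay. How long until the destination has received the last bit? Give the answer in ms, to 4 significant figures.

0.5514 ms

L = 1024 × 8 = 8192 bits.
Transmission delay per hop = L/R = 8192/24000000000 = 0.000341333 ms; 2 hops → 0.000682667 ms.
Propagation delays (d/s per hop): 0.000569948, 0.000149091 ms; sum = 0.000719039 ms.
Processing at 1 router(s): 1 × 0.55 ms = 0.55 ms.
End-to-end = 0.5514 ms.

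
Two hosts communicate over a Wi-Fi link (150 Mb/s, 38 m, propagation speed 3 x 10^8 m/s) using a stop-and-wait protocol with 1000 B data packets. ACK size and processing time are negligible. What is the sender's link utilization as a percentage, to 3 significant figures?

99.5 %

t_tx = L/R = 8000/150000000 = 5.33333e-05 s.
t_prop = 38/300000000 = 1.26667e-07 s; RTT = 2.53333e-07 s.
Cycle = t_tx + RTT = 5.35867e-05 s.
Utilization = t_tx / cycle = 5.33333e-05/5.35867e-05 = 99.5 %.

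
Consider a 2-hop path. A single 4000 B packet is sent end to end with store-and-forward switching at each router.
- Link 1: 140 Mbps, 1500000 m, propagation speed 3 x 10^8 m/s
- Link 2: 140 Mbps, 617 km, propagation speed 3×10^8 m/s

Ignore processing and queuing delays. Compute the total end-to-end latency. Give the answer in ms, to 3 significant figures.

L = 4000 × 8 = 32000 bits.
Transmission delay per hop = L/R = 32000/140000000 = 0.228571 ms; 2 hops → 0.457143 ms.
Propagation delays (d/s per hop): 5, 2.05667 ms; sum = 7.05667 ms.
End-to-end = 7.51 ms.

7.51 ms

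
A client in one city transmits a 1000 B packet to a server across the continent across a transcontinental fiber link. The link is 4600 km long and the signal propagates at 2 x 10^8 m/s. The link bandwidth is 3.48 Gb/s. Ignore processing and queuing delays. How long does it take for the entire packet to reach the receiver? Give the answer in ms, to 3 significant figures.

23.0 ms

L = 1000 × 8 = 8000 bits.
Transmission delay = L/R = 8000 / 3480000000 = 0.00229885 ms.
Propagation delay = d/s = 4600000 m / 200000000 m/s = 23 ms.
Total = 23.0 ms.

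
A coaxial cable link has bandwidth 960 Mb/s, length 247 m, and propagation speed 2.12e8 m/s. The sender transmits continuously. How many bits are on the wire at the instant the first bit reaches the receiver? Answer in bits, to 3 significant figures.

1120 bits

Propagation delay = 247 / 212000000 = 1.16509e-06 s.
BDP = R × t_prop = 960000000 × 1.16509e-06 = 1118.49 bits.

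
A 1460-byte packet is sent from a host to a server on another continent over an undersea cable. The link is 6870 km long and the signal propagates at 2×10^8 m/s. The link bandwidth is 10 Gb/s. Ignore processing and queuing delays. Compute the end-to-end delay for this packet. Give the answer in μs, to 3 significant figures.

34400 μs

L = 1460 × 8 = 11680 bits.
Transmission delay = L/R = 11680 / 10000000000 = 1.168 μs.
Propagation delay = d/s = 6870000 m / 200000000 m/s = 34350 μs.
Total = 34400 μs.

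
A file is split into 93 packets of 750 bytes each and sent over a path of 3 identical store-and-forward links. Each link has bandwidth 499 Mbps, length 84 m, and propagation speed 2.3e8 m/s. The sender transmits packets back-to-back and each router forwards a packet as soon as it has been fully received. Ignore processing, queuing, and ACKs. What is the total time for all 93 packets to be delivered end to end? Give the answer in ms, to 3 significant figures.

1.14 ms

Per-hop transmission t_tx = L/R = 6000/499000000 = 0.012024 ms.
Per-hop propagation t_prop = 84/2.3e+08 = 0.000365217 ms.
Pipeline fill: first packet needs 3·t_tx to clear all hops; remaining 92 packets each add one t_tx.
Total = (3+93-1)·t_tx + 3·t_prop = 95·0.012024 + 3·0.000365217 = 1.14 ms.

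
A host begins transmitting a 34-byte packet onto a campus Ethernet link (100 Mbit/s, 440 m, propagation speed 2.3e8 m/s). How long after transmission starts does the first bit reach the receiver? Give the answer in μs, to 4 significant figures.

1.913 μs

First bit experiences only propagation delay: d/s = 440/2.3e+08 = 1.913 μs.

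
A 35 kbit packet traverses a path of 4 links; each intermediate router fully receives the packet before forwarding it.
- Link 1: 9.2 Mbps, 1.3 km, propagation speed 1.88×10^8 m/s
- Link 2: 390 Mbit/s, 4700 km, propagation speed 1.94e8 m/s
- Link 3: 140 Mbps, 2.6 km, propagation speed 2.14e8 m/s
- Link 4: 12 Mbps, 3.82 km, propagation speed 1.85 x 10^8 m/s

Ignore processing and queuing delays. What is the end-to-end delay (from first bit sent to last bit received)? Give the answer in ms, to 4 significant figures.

L = 35000 bits.
Transmission delays (L/R per hop): 3.80435, 0.0897436, 0.25, 2.91667 ms; sum = 7.06076 ms.
Propagation delays (d/s per hop): 0.00691489, 24.2268, 0.0121495, 0.0206486 ms; sum = 24.2665 ms.
End-to-end = 31.33 ms.

31.33 ms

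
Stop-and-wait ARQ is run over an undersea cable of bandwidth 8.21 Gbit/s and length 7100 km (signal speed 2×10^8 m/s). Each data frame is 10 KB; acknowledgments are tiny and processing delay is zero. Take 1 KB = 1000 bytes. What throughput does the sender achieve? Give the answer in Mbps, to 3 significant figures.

1.13 Mbps

t_tx = L/R = 80000/8.21e+09 = 9.74421e-06 s.
t_prop = 7100000/200000000 = 0.0355 s; RTT = 0.071 s.
Cycle = t_tx + RTT = 0.0710097 s.
Throughput = L / cycle = 80000 / 0.0710097 = 1.13 Mbps.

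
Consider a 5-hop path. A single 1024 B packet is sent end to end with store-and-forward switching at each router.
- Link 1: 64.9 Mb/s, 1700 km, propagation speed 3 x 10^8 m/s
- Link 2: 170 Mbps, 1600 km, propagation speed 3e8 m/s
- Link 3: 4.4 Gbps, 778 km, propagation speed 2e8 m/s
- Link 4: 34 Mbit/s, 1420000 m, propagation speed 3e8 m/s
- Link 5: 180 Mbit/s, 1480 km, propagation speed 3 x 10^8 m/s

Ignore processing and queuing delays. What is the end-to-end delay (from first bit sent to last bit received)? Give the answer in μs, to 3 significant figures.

25000 μs

L = 1024 × 8 = 8192 bits.
Transmission delays (L/R per hop): 126.225, 48.1882, 1.86182, 240.941, 45.5111 μs; sum = 462.727 μs.
Propagation delays (d/s per hop): 5666.67, 5333.33, 3890, 4733.33, 4933.33 μs; sum = 24556.7 μs.
End-to-end = 25000 μs.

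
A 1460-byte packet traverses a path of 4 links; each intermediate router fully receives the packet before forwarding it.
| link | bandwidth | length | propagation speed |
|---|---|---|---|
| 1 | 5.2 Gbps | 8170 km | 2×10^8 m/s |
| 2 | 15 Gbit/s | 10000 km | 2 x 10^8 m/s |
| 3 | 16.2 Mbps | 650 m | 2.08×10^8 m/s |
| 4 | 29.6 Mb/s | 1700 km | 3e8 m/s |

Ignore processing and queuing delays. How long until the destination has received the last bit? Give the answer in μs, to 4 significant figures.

L = 1460 × 8 = 11680 bits.
Transmission delays (L/R per hop): 2.24615, 0.778667, 720.988, 394.595 μs; sum = 1118.61 μs.
Propagation delays (d/s per hop): 40850, 50000, 3.125, 5666.67 μs; sum = 96519.8 μs.
End-to-end = 97640 μs.

97640 μs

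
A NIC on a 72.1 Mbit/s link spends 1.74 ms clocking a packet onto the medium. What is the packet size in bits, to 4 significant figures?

L = R × t_tx = 72100000 b/s × 0.00174 s = 125454 bits.

125500 bits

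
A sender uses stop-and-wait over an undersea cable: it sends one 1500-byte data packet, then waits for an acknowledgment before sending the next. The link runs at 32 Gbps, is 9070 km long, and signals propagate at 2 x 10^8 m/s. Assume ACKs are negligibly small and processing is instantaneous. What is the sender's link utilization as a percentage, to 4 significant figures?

0.0004134 %

t_tx = L/R = 12000/32000000000 = 3.75e-07 s.
t_prop = 9070000/200000000 = 0.04535 s; RTT = 0.0907 s.
Cycle = t_tx + RTT = 0.0907004 s.
Utilization = t_tx / cycle = 3.75e-07/0.0907004 = 0.0004134 %.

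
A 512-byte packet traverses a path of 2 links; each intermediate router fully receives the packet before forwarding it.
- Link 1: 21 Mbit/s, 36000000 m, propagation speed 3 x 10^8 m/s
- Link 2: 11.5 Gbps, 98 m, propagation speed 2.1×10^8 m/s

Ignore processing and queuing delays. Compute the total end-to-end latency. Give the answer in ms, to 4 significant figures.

L = 512 × 8 = 4096 bits.
Transmission delays (L/R per hop): 0.195048, 0.000356174 ms; sum = 0.195404 ms.
Propagation delays (d/s per hop): 120, 0.000466667 ms; sum = 120 ms.
End-to-end = 120.2 ms.

120.2 ms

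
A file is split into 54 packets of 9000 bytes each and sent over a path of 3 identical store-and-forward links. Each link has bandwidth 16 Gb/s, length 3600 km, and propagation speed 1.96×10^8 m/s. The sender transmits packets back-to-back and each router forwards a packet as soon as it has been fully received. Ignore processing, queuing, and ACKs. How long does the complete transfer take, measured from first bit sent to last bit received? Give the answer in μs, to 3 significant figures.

Per-hop transmission t_tx = L/R = 72000/16000000000 = 4.5 μs.
Per-hop propagation t_prop = 3600000/196000000 = 18367.3 μs.
Pipeline fill: first packet needs 3·t_tx to clear all hops; remaining 53 packets each add one t_tx.
Total = (3+54-1)·t_tx + 3·t_prop = 56·4.5 + 3·18367.3 = 55400 μs.

55400 μs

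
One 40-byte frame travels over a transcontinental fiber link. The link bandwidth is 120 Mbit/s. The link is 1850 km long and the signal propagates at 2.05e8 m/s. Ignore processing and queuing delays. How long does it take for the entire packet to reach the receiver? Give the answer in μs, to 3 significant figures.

9030 μs

L = 40 × 8 = 320 bits.
Transmission delay = L/R = 320 / 120000000 = 2.66667 μs.
Propagation delay = d/s = 1850000 m / 2.05e+08 m/s = 9024.39 μs.
Total = 9030 μs.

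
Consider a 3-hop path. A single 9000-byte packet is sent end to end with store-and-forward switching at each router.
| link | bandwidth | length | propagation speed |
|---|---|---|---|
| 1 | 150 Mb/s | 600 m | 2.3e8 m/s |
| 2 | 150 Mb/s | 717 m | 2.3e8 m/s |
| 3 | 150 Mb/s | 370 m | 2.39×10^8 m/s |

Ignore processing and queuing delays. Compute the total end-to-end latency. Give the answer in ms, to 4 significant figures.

L = 9000 × 8 = 72000 bits.
Transmission delay per hop = L/R = 72000/150000000 = 0.48 ms; 3 hops → 1.44 ms.
Propagation delays (d/s per hop): 0.0026087, 0.00311739, 0.00154812 ms; sum = 0.0072742 ms.
End-to-end = 1.447 ms.

1.447 ms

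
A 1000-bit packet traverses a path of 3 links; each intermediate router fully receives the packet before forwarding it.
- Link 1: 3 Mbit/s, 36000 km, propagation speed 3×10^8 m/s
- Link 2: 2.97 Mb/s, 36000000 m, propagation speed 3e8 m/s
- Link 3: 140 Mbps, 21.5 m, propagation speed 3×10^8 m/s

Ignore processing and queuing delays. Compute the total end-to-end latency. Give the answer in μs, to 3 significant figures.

Transmission delays (L/R per hop): 333.333, 336.7, 7.14286 μs; sum = 677.177 μs.
Propagation delays (d/s per hop): 120000, 120000, 0.0716667 μs; sum = 240000 μs.
End-to-end = 241000 μs.

241000 μs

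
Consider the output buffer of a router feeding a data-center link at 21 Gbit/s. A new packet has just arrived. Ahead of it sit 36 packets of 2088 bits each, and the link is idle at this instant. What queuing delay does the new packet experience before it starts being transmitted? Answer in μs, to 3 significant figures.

3.58 μs

Each queued packet: L/R = 2088/21000000000 = 0.0994286 μs.
36 queued → 3.57943 μs.
Queuing delay = 3.58 μs.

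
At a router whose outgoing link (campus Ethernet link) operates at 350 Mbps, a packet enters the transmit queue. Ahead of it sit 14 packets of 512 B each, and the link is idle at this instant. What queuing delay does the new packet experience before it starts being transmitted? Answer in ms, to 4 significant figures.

0.1638 ms

Each queued packet: L/R = 4096/350000000 = 0.0117029 ms.
14 queued → 0.16384 ms.
Queuing delay = 0.1638 ms.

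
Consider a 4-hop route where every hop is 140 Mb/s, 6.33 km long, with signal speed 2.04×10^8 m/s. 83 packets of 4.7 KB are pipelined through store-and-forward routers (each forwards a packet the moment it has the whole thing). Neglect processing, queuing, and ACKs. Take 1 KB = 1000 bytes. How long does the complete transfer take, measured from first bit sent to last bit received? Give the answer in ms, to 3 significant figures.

Per-hop transmission t_tx = L/R = 37600/140000000 = 0.268571 ms.
Per-hop propagation t_prop = 6330/204000000 = 0.0310294 ms.
Pipeline fill: first packet needs 4·t_tx to clear all hops; remaining 82 packets each add one t_tx.
Total = (4+83-1)·t_tx + 4·t_prop = 86·0.268571 + 4·0.0310294 = 23.2 ms.

23.2 ms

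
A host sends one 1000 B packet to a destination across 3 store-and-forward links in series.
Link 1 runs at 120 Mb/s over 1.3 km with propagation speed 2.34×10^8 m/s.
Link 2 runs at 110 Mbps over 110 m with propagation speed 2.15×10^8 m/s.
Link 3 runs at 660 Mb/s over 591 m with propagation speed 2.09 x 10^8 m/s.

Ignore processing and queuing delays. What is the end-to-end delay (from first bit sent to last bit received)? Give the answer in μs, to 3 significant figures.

160 μs

L = 1000 × 8 = 8000 bits.
Transmission delays (L/R per hop): 66.6667, 72.7273, 12.1212 μs; sum = 151.515 μs.
Propagation delays (d/s per hop): 5.55556, 0.511628, 2.82775 μs; sum = 8.89493 μs.
End-to-end = 160 μs.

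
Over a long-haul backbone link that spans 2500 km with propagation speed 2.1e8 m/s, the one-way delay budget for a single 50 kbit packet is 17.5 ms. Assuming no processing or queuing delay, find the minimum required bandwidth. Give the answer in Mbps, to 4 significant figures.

Propagation delay = 2500000 / 210000000 = 11.9048 ms.
Transmission budget = 17.5 − 11.9048 = 5.59524 ms.
R ≥ L / t_tx = 50000 bits / 0.00559524 s = 8.936 Mbps.

8.936 Mbps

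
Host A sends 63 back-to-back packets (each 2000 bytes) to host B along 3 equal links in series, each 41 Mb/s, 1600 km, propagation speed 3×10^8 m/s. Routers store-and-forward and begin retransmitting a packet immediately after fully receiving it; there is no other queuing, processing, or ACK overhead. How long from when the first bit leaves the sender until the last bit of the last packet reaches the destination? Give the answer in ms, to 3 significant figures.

41.4 ms

Per-hop transmission t_tx = L/R = 16000/41000000 = 0.390244 ms.
Per-hop propagation t_prop = 1600000/300000000 = 5.33333 ms.
Pipeline fill: first packet needs 3·t_tx to clear all hops; remaining 62 packets each add one t_tx.
Total = (3+63-1)·t_tx + 3·t_prop = 65·0.390244 + 3·5.33333 = 41.4 ms.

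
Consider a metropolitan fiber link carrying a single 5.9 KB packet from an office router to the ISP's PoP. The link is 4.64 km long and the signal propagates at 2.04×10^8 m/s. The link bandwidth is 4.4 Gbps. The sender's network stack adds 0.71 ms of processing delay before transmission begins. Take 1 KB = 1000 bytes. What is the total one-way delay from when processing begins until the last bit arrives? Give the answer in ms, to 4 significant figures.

L = 47200 bits.
Transmission delay = L/R = 47200 / 4400000000 = 0.0107273 ms.
Propagation delay = d/s = 4640 m / 204000000 m/s = 0.0227451 ms.
Plus processing delay 0.71 ms = 0.71 ms.
Total = 0.7435 ms.

0.7435 ms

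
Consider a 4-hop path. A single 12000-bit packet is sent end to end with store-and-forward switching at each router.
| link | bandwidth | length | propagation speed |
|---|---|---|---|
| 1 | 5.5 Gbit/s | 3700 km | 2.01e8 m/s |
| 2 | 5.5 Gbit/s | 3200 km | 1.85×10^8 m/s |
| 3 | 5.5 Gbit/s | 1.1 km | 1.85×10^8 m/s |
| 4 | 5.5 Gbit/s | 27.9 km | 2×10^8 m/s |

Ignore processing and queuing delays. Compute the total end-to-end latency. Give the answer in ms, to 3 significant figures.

Transmission delay per hop = L/R = 12000/5500000000 = 0.00218182 ms; 4 hops → 0.00872727 ms.
Propagation delays (d/s per hop): 18.408, 17.2973, 0.00594595, 0.1395 ms; sum = 35.8507 ms.
End-to-end = 35.9 ms.

35.9 ms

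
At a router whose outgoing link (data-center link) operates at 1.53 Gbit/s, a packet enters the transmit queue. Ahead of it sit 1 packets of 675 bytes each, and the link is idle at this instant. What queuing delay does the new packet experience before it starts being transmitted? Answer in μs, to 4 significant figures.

Each queued packet: L/R = 5400/1530000000 = 3.52941 μs.
1 queued → 3.52941 μs.
Queuing delay = 3.529 μs.

3.529 μs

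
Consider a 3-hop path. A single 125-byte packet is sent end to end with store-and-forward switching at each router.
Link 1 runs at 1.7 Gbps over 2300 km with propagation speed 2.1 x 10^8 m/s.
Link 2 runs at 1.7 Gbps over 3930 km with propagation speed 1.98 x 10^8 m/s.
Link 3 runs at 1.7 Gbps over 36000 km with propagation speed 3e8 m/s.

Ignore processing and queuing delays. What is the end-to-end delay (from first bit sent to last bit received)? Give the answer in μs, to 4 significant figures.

150800 μs

L = 125 × 8 = 1000 bits.
Transmission delay per hop = L/R = 1000/1700000000 = 0.588235 μs; 3 hops → 1.76471 μs.
Propagation delays (d/s per hop): 10952.4, 19848.5, 120000 μs; sum = 150801 μs.
End-to-end = 150800 μs.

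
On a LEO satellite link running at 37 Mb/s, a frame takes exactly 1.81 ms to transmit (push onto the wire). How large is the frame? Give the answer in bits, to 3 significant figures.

L = R × t_tx = 37000000 b/s × 0.00181 s = 66970 bits.

67000 bits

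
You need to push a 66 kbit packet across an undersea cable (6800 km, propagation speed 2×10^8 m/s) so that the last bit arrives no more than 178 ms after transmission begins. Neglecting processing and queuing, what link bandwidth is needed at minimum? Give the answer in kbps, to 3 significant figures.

Propagation delay = 6800000 / 200000000 = 34 ms.
Transmission budget = 178 − 34 = 144 ms.
R ≥ L / t_tx = 66000 bits / 0.144 s = 458 kbps.

458 kbps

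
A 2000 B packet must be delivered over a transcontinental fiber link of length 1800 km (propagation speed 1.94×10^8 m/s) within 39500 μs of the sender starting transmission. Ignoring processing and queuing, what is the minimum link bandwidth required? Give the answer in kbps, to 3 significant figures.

529 kbps

L = 16000 bits.
Propagation delay = 1800000 / 194000000 = 9278.35 μs.
Transmission budget = 39500 − 9278.35 = 30221.6 μs.
R ≥ L / t_tx = 16000 bits / 0.0302216 s = 529 kbps.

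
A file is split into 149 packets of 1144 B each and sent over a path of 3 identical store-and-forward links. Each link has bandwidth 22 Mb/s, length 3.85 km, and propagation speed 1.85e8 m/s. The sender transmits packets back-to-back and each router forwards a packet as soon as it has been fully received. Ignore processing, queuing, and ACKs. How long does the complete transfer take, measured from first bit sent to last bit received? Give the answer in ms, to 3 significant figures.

Per-hop transmission t_tx = L/R = 9152/22000000 = 0.416 ms.
Per-hop propagation t_prop = 3850/185000000 = 0.0208108 ms.
Pipeline fill: first packet needs 3·t_tx to clear all hops; remaining 148 packets each add one t_tx.
Total = (3+149-1)·t_tx + 3·t_prop = 151·0.416 + 3·0.0208108 = 62.9 ms.

62.9 ms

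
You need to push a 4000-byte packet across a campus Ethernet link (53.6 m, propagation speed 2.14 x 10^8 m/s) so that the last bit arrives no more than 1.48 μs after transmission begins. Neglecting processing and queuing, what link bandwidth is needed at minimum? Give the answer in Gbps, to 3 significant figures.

26.0 Gbps

L = 32000 bits.
Propagation delay = 53.6 / 214000000 = 0.250467 μs.
Transmission budget = 1.48 − 0.250467 = 1.22953 μs.
R ≥ L / t_tx = 32000 bits / 1.22953e-06 s = 26.0 Gbps.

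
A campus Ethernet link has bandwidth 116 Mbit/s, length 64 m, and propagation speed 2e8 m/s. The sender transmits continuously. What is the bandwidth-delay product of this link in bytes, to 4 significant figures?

Propagation delay = 64 / 200000000 = 3.2e-07 s.
BDP = R × t_prop = 116000000 × 3.2e-07 = 37.12 bits.
In bytes: 37.12/8 = 4.640 bytes.

4.640 bytes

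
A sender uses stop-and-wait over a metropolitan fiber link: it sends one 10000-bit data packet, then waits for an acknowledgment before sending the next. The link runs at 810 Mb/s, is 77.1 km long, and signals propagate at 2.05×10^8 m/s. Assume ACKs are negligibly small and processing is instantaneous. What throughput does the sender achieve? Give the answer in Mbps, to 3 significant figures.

t_tx = L/R = 10000/810000000 = 1.23457e-05 s.
t_prop = 77100/2.05e+08 = 0.000376098 s; RTT = 0.000752195 s.
Cycle = t_tx + RTT = 0.000764541 s.
Throughput = L / cycle = 10000 / 0.000764541 = 13.1 Mbps.

13.1 Mbps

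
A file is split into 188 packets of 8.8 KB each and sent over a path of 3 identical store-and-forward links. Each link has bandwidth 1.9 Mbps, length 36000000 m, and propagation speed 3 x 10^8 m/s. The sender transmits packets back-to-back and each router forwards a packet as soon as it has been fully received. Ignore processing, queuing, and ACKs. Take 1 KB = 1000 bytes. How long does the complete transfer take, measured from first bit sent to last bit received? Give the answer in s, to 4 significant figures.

7.400 s

Per-hop transmission t_tx = L/R = 70400/1900000 = 0.0370526 s.
Per-hop propagation t_prop = 36000000/300000000 = 0.12 s.
Pipeline fill: first packet needs 3·t_tx to clear all hops; remaining 187 packets each add one t_tx.
Total = (3+188-1)·t_tx + 3·t_prop = 190·0.0370526 + 3·0.12 = 7.400 s.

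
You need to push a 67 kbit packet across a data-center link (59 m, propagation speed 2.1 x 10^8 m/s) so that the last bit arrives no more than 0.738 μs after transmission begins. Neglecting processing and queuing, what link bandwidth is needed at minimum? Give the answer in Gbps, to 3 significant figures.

147 Gbps

Propagation delay = 59 / 210000000 = 0.280952 μs.
Transmission budget = 0.738 − 0.280952 = 0.457048 μs.
R ≥ L / t_tx = 67000 bits / 4.57048e-07 s = 147 Gbps.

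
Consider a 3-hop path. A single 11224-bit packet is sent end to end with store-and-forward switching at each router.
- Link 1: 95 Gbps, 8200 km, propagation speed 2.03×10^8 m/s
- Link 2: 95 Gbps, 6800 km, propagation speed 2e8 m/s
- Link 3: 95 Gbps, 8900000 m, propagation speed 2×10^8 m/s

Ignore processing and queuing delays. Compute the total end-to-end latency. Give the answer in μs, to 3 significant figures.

119000 μs

Transmission delay per hop = L/R = 11224/95000000000 = 0.118147 μs; 3 hops → 0.354442 μs.
Propagation delays (d/s per hop): 40394.1, 34000, 44500 μs; sum = 118894 μs.
End-to-end = 119000 μs.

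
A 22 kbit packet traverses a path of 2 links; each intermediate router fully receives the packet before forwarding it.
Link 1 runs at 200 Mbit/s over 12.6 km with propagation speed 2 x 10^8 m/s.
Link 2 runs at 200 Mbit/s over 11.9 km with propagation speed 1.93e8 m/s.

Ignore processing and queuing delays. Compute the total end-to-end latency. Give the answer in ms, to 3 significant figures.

L = 22000 bits.
Transmission delay per hop = L/R = 22000/200000000 = 0.11 ms; 2 hops → 0.22 ms.
Propagation delays (d/s per hop): 0.063, 0.061658 ms; sum = 0.124658 ms.
End-to-end = 0.345 ms.

0.345 ms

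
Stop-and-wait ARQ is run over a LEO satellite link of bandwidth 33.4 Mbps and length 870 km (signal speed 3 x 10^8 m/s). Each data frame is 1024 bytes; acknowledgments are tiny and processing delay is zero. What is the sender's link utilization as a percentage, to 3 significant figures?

t_tx = L/R = 8192/33400000 = 0.000245269 s.
t_prop = 870000/300000000 = 0.0029 s; RTT = 0.0058 s.
Cycle = t_tx + RTT = 0.00604527 s.
Utilization = t_tx / cycle = 0.000245269/0.00604527 = 4.06 %.

4.06 %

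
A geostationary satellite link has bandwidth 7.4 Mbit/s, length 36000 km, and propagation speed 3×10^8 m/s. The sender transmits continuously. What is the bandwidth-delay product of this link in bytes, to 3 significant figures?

111000 bytes

Propagation delay = 36000000 / 300000000 = 0.12 s.
BDP = R × t_prop = 7400000 × 0.12 = 888000 bits.
In bytes: 888000/8 = 111000 bytes.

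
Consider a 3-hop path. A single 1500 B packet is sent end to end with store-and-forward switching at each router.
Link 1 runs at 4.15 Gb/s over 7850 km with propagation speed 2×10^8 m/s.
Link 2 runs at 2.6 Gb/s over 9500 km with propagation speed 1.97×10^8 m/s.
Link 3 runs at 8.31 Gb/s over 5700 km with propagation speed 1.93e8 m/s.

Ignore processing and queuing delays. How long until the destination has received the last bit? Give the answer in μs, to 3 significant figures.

L = 1500 × 8 = 12000 bits.
Transmission delays (L/R per hop): 2.89157, 4.61538, 1.44404 μs; sum = 8.95099 μs.
Propagation delays (d/s per hop): 39250, 48223.4, 29533.7 μs; sum = 117007 μs.
End-to-end = 117000 μs.

117000 μs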